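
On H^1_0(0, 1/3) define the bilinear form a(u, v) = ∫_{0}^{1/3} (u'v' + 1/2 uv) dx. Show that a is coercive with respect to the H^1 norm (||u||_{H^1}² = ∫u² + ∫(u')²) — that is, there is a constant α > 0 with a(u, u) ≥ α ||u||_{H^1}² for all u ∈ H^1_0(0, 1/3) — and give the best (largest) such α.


α = (1 + 18*π^2)/(2*(1 + 9*π^2))

Coercivity of a(·,·) on H^1_0(0, 1/3) means a(u, u) ≥ α ||u||_{H^1}² for every u ∈ H^1_0.
The interval has length L = 1/3, and Poincaré/coercivity depend only on L. Here a(u, u) = ∫(u')² + (1/2)·∫u².
Here 0 < c = 1/2 < 1. The condition a(u,u) ≥ α||u||_{H^1}² reads (1−α)∫(u')² ≥ (α−c)∫u². Any admissible α is ≤ 1 (rapidly oscillating u have ∫u²/∫(u')² → 0), and α = 1 would force 0 ≥ (1−c)∫u², impossible since c < 1; so 1−α > 0. By the sharp Poincaré inequality on H^1_0 of an interval of length L, ∫(u')² ≥ (π/L)²∫u² with equality for the first sine mode sin(π(x−x₀)/L) (x₀ the left endpoint), so the inequality holds for all u iff (1−α)(π/L)² ≥ α − c, i.e. α ≤ ((π/L)² + c)/((π/L)² + 1) = (1 + c(L/π)²)/(1 + (L/π)²). With (π/L)² = 9*π^2 and c = 1/2, the largest admissible constant is α = ((π/L)² + c)/((π/L)² + 1).
Simplifying, α = (1 + 18*π^2)/(2*(1 + 9*π^2)).


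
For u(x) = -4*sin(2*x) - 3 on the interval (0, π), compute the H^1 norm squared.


||u||_{H^1(0,π)}^2 = 49*π

u'(x) = -8*cos(2*x).
Expand u² and (u')² and integrate term by term on (0, π), using: for integers n ≥ 1, ∫_0^π sin²(nx) dx = ∫_0^π cos²(nx) dx = π/2; for n ≠ n', ∫_0^π sin(nx)sin(n'x) dx = ∫_0^π cos(nx)cos(n'x) dx = 0; and by product-to-sum, ∫_0^π sin(nx)cos(n'x) dx = ½∫_0^π [sin((n+n')x) + sin((n−n')x)] dx, which is 0 when n+n' is even and 2n/(n²−n'²) when n+n' is odd (it need not vanish on (0, π)). For the constant mode: ∫_0^π 1 dx = π, ∫_0^π cos(nx) dx = 0, ∫_0^π sin(nx) dx = (1−(−1)^n)/n.
  u² squared terms: (-3)²·∫1 dx = 9·π = 9*π;  (-4)²·∫sin(2x)² dx = 16·π/2 = 8*π.
  u² cross terms: 2·(-3)·(-4)·∫1·sin(2x) dx = 24·(0) = 0.
  So ∫_0^π u² dx = 9*π + 8*π + 0 = 17*π.
  (u')² squared terms: (-8)²·∫cos(2x)² dx = 64·π/2 = 32*π.
  So ∫_0^π (u')² dx = 32*π.
||u||_{H^1}^2 = (17*π) + (32*π) = 49*π.


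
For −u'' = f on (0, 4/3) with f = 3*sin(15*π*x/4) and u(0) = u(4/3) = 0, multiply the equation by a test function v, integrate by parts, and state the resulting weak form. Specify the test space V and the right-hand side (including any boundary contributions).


V = H^1_0(0, 4/3) (so v(0) = v(4/3) = 0); weak form: ∫_0^4/3 u'v' dx = ∫_0^4/3 (3*sin(15*π*x/4)) v dx for all v ∈ V.

Multiply both sides by a test function v and integrate from 0 to 4/3:
  ∫_0^4/3 −u''(x) v(x) dx = ∫_0^4/3 f(x) v(x) dx.
Integrate the LHS by parts once:
  ∫_0^4/3 −u'' v dx = −[u'(x) v(x)]_0^4/3 + ∫_0^4/3 u'(x) v'(x) dx.
Thus ∫_0^4/3 u'(x) v'(x) dx = ∫_0^4/3 f(x) v(x) dx + [u'(x) v(x)]_0^4/3.
Choose V so that boundary terms are either known or forced to vanish.
u is Dirichlet: u(0) = u(4/3) = 0. Let V = H^1_0(0, 4/3); then v(0) = v(4/3) = 0, and [u' v]_0^4/3 = 0.
Weak formulation: find u (satisfying any essential BC) such that ∫_0^4/3 u'(x) v'(x) dx = ∫_0^4/3 f v dx for all v ∈ V.
Substituting f(x) = 3*sin(15*π*x/4), the right-hand side is ∫_0^4/3 (3*sin(15*π*x/4)) v dx.


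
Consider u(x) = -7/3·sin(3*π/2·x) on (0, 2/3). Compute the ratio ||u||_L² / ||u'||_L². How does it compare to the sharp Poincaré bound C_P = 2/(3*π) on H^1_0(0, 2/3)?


||u||_L² / ||u'||_L² = 2/(3*π) = C_P.

u(x) = -7/3·sin(3*π/2·x), so u'(x) = -7*π*cos(3*π*x/2)/2.
Writing u(x) = A·sin(kπx/L) with A = -7/3 and k = 1, use ∫_0^L sin²(kπx/L) dx = L/2 and ∫_0^L cos²(kπx/L) dx = L/2.
u² = 49/9·sin²(3*π/2·x) and (u')² = 49*π^2/4·cos²(3*π/2·x), and each of sin², cos² integrates to L/2 = 1/3 over (0, 2/3).
∫_0^2/3 u² dx = 49/27, so ||u||_L² = 7*sqrt(3)/9.
∫_0^2/3 (u')² dx = 49*π^2/12, so ||u'||_L² = 7*sqrt(3)*π/6.
Ratio ||u||_L² / ||u'||_L² = 2/(3*π).
Sharp Poincaré constant on H^1_0(0, 2/3) is C_P = L/π = 2/(3*π), achieved by sin(3*π/2·x).
This is the k = 1 eigenfunction (up to amplitude), so the ratio equals the sharp Poincaré constant exactly.


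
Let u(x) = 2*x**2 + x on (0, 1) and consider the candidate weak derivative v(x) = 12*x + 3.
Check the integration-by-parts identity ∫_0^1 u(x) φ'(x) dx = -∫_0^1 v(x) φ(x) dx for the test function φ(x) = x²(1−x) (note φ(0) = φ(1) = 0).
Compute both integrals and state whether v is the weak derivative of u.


LHS = -17/60, RHS = -17/20. No, v is not the weak derivative of u.

u(x) = 2*x**2 + x, classical derivative u'(x) = 4*x + 1.
φ(x) = x²(1−x), so φ'(x) = x*(2 - 3*x).
Note φ(0) = φ(1) = 0, so the boundary term u·φ vanishes.
LHS = ∫_0^1 u(x) φ'(x) dx = ∫_0^1 (-6*x^4 + x^3 + 2*x^2) dx. Term by term:
  ∫_0^1 -6*x^4 dx = -6/5;  ∫_0^1 x^3 dx = 1/4;  ∫_0^1 2*x^2 dx = 2/3.
Sum: -6/5 + 1/4 + 2/3 = -17/60.
So LHS = -17/60.
∫_0^1 v(x) φ(x) dx = ∫_0^1 (-12*x^4 + 9*x^3 + 3*x^2) dx. Term by term:
  ∫_0^1 -12*x^4 dx = -12/5;  ∫_0^1 9*x^3 dx = 9/4;  ∫_0^1 3*x^2 dx = 1.
Sum: -12/5 + 9/4 + 1 = 17/20.
So RHS = -∫_0^1 v(x) φ(x) dx = -17/20.
LHS − RHS = 17/30 ≠ 0, so the identity fails.
(For a valid weak derivative the identity must hold for EVERY test function, in particular this one. The failure shows v is NOT the weak derivative of u.)
Correct weak derivative would be u'(x) = 4*x + 1.


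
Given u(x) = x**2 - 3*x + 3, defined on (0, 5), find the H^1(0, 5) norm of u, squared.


||u||_{H^1}^2 = 1165/6

The H^1 norm (squared) on an interval (0, L) is
  ||u||_{H^1}^2 = ∫_0^L u(x)^2 dx + ∫_0^L u'(x)^2 dx.
Compute u'(x) = 2*x - 3.
Then u(x)^2 = x**4 - 6*x**3 + 15*x**2 - 18*x + 9 and u'(x)^2 = 4*x**2 - 12*x + 9.
Integrate each monomial from 0 to 5 using ∫_0^5 c·x^n dx = c·5^(n+1)/(n+1):
  ∫_0^5 u(x)^2 dx = ∫_0^5 (x^4 - 6*x^3 + 15*x^2 - 18*x + 9) dx. Term by term:
    ∫_0^5 x^4 dx = 625;  ∫_0^5 -6*x^3 dx = -1875/2;  ∫_0^5 15*x^2 dx = 625;
    ∫_0^5 -18*x dx = -225;  ∫_0^5 9 dx = 45.
  Sum: 625 − 1875/2 + 625 − 225 + 45 = 265/2.
  ∫_0^5 u'(x)^2 dx = ∫_0^5 (4*x^2 - 12*x + 9) dx. Term by term:
    ∫_0^5 4*x^2 dx = 500/3;  ∫_0^5 -12*x dx = -150;  ∫_0^5 9 dx = 45.
  Sum: 500/3 − 150 + 45 = 185/3.
Adding: ||u||_{H^1}^2 = 265/2 + 185/3 = 1165/6.


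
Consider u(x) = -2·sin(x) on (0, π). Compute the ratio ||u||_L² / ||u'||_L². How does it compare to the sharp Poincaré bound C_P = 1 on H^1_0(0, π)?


||u||_L² / ||u'||_L² = 1 = C_P.

u(x) = -2·sin(x), so u'(x) = -2*cos(x).
Writing u(x) = A·sin(kπx/L) with A = -2 and k = 1, use ∫_0^L sin²(kπx/L) dx = L/2 and ∫_0^L cos²(kπx/L) dx = L/2.
u² = 4·sin²(x) and (u')² = 4·cos²(x), and each of sin², cos² integrates to L/2 = π/2 over (0, π).
∫_0^π u² dx = 2*π, so ||u||_L² = sqrt(2)*sqrt(π).
∫_0^π (u')² dx = 2*π, so ||u'||_L² = sqrt(2)*sqrt(π).
Ratio ||u||_L² / ||u'||_L² = 1.
Sharp Poincaré constant on H^1_0(0, π) is C_P = L/π = 1, achieved by sin(x).
This is the k = 1 eigenfunction (up to amplitude), so the ratio equals the sharp Poincaré constant exactly.


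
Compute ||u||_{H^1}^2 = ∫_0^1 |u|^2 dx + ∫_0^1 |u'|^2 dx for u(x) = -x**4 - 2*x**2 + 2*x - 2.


||u||_{H^1}^2 = 607/63

The H^1 norm (squared) on an interval (0, L) is
  ||u||_{H^1}^2 = ∫_0^L u(x)^2 dx + ∫_0^L u'(x)^2 dx.
Compute u'(x) = -4*x**3 - 4*x + 2.
Then u(x)^2 = x**8 + 4*x**6 - 4*x**5 + 8*x**4 - 8*x**3 + 12*x**2 - 8*x + 4 and u'(x)^2 = 16*x**6 + 32*x**4 - 16*x**3 + 16*x**2 - 16*x + 4.
Integrate each monomial from 0 to 1 using ∫_0^1 c·x^n dx = c·1^(n+1)/(n+1):
  ∫_0^1 u(x)^2 dx = ∫_0^1 (x^8 + 4*x^6 - 4*x^5 + 8*x^4 - 8*x^3 + 12*x^2 - 8*x + 4) dx. Term by term:
    ∫_0^1 x^8 dx = 1/9;  ∫_0^1 4*x^6 dx = 4/7;  ∫_0^1 -4*x^5 dx = -2/3;
    ∫_0^1 8*x^4 dx = 8/5;  ∫_0^1 -8*x^3 dx = -2;  ∫_0^1 12*x^2 dx = 4;
    ∫_0^1 -8*x dx = -4;  ∫_0^1 4 dx = 4.
  Sum: 1/9 + 4/7 − 2/3 + 8/5 − 2 + 4 − 4 + 4 = 1139/315.
  ∫_0^1 u'(x)^2 dx = ∫_0^1 (16*x^6 + 32*x^4 - 16*x^3 + 16*x^2 - 16*x + 4) dx. Term by term:
    ∫_0^1 16*x^6 dx = 16/7;  ∫_0^1 32*x^4 dx = 32/5;  ∫_0^1 -16*x^3 dx = -4;
    ∫_0^1 16*x^2 dx = 16/3;  ∫_0^1 -16*x dx = -8;  ∫_0^1 4 dx = 4.
  Sum: 16/7 + 32/5 − 4 + 16/3 − 8 + 4 = 632/105.
Adding: ||u||_{H^1}^2 = 1139/315 + 632/105 = 607/63.


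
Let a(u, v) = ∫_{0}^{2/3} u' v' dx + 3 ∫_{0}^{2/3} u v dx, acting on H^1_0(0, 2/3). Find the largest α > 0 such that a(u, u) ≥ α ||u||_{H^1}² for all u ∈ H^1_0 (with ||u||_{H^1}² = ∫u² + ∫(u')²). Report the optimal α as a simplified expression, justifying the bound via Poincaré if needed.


α = 1

Coercivity of a(·,·) on H^1_0(0, 2/3) means a(u, u) ≥ α ||u||_{H^1}² for every u ∈ H^1_0.
The interval has length L = 2/3, and Poincaré/coercivity depend only on L. Here a(u, u) = ∫(u')² + (3)·∫u².
Here c = 3 ≥ 1, so a(u,u) = ∫(u')² + c∫u² ≥ ∫(u')² + ∫u² = ||u||_{H^1}², i.e. α = 1 works. No larger α is possible: a(u,u) ≥ α||u||_{H^1}² means (1−α)∫(u')² ≥ (α−c)∫u², and for the modes u_n = sin(nπ(x−x₀)/L) (x₀ the left endpoint) one has ∫u_n²/∫(u_n')² = (L/(nπ))² → 0, so a(u_n,u_n)/||u_n||_{H^1}² → 1. Hence the optimal constant is α = 1.
Therefore α = 1.


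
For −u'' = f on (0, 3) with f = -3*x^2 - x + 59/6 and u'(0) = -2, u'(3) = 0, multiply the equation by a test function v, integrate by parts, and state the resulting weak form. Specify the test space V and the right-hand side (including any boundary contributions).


V = H^1(0, 3) (v unrestricted at boundary; u is determined up to an additive constant); weak form: ∫_0^3 u'v' dx = ∫_0^3 (-3*x^2 - x + 59/6) v dx + 2·v(0) for all v ∈ V.

Multiply both sides by a test function v and integrate from 0 to 3:
  ∫_0^3 −u''(x) v(x) dx = ∫_0^3 f(x) v(x) dx.
Integrate the LHS by parts once:
  ∫_0^3 −u'' v dx = −[u'(x) v(x)]_0^3 + ∫_0^3 u'(x) v'(x) dx.
Thus ∫_0^3 u'(x) v'(x) dx = ∫_0^3 f(x) v(x) dx + [u'(x) v(x)]_0^3.
Choose V so that boundary terms are either known or forced to vanish.
u has inhomogeneous Neumann u'(0) = -2, u'(3) = 0. [u' v]_0^3 = (0)·v(3) − (-2)·v(0) = 2·v(0). Take V = H^1(0, 3); boundary term becomes part of RHS.
Weak formulation: find u (satisfying any essential BC) such that ∫_0^3 u'(x) v'(x) dx = ∫_0^3 f v dx + 2·v(0) for all v ∈ V (Neumann data are natural BCs: they enter the RHS as boundary terms).
Substituting f(x) = -3*x^2 - x + 59/6, the right-hand side is ∫_0^3 (-3*x^2 - x + 59/6) v dx + 2·v(0).
Compatibility check (pure Neumann): taking v ≡ 1 ∈ V gives 0 = ∫_0^3 f dx + (0) − (-2), i.e. ∫_0^3 f dx must equal u'(0) − u'(3) = -2. Indeed ∫_0^3 (-3*x^2 - x + 59/6) dx = -2, so the data are compatible. The solution is then unique only up to an additive constant (fix it e.g. by requiring ∫_0^3 u dx = 0).


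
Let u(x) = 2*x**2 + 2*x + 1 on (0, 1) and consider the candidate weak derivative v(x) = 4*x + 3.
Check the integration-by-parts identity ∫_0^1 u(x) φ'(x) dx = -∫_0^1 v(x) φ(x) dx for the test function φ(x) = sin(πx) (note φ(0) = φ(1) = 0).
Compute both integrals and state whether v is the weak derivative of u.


LHS = -8/π, RHS = -10/π. No, v is not the weak derivative of u.

u(x) = 2*x**2 + 2*x + 1, classical derivative u'(x) = 4*x + 2.
φ(x) = sin(πx), so φ'(x) = π*cos(π*x).
Note φ(0) = φ(1) = 0, so the boundary term u·φ vanishes.
LHS = ∫_0^1 u(x) φ'(x) dx = ∫_0^1 (2*π*x^2*cos(π*x) + 2*π*x*cos(π*x) + π*cos(π*x)) dx. Term by term:
  ∫_0^1 π*cos(π*x) dx = 0;  ∫_0^1 2*π*x*cos(π*x) dx = -4/π;  ∫_0^1 2*π*x^2*cos(π*x) dx = -4/π.
Sum: 0 − 4/π − 4/π = -8/π.
So LHS = -8/π.
∫_0^1 v(x) φ(x) dx = ∫_0^1 (4*x*sin(π*x) + 3*sin(π*x)) dx. Term by term:
  ∫_0^1 3*sin(π*x) dx = 6/π;  ∫_0^1 4*x*sin(π*x) dx = 4/π.
Sum: 6/π + 4/π = 10/π.
So RHS = -∫_0^1 v(x) φ(x) dx = -10/π.
LHS − RHS = 2/π ≠ 0, so the identity fails.
(For a valid weak derivative the identity must hold for EVERY test function, in particular this one. The failure shows v is NOT the weak derivative of u.)
Correct weak derivative would be u'(x) = 4*x + 2.


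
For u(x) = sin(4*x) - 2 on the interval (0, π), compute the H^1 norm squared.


||u||_{H^1(0,π)}^2 = 25*π/2

u'(x) = 4*cos(4*x).
Expand u² and (u')² and integrate term by term on (0, π), using: for integers n ≥ 1, ∫_0^π sin²(nx) dx = ∫_0^π cos²(nx) dx = π/2; for n ≠ n', ∫_0^π sin(nx)sin(n'x) dx = ∫_0^π cos(nx)cos(n'x) dx = 0; and by product-to-sum, ∫_0^π sin(nx)cos(n'x) dx = ½∫_0^π [sin((n+n')x) + sin((n−n')x)] dx, which is 0 when n+n' is even and 2n/(n²−n'²) when n+n' is odd (it need not vanish on (0, π)). For the constant mode: ∫_0^π 1 dx = π, ∫_0^π cos(nx) dx = 0, ∫_0^π sin(nx) dx = (1−(−1)^n)/n.
  u² squared terms: (-2)²·∫1 dx = 4·π = 4*π;  (1)²·∫sin(4x)² dx = 1·π/2 = π/2.
  u² cross terms: 2·(-2)·(1)·∫1·sin(4x) dx = -4·(0) = 0.
  So ∫_0^π u² dx = 4*π + π/2 + 0 = 9*π/2.
  (u')² squared terms: (4)²·∫cos(4x)² dx = 16·π/2 = 8*π.
  So ∫_0^π (u')² dx = 8*π.
||u||_{H^1}^2 = (9*π/2) + (8*π) = 25*π/2.


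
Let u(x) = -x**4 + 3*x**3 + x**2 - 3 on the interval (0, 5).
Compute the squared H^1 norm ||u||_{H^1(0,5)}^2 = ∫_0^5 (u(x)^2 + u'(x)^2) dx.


||u||_{H^1}^2 = 14273465/252

The H^1 norm (squared) on an interval (0, L) is
  ||u||_{H^1}^2 = ∫_0^L u(x)^2 dx + ∫_0^L u'(x)^2 dx.
Compute u'(x) = -4*x**3 + 9*x**2 + 2*x.
Then u(x)^2 = x**8 - 6*x**7 + 7*x**6 + 6*x**5 + 7*x**4 - 18*x**3 - 6*x**2 + 9 and u'(x)^2 = 16*x**6 - 72*x**5 + 65*x**4 + 36*x**3 + 4*x**2.
Integrate each monomial from 0 to 5 using ∫_0^5 c·x^n dx = c·5^(n+1)/(n+1):
  ∫_0^5 u(x)^2 dx = ∫_0^5 (x^8 - 6*x^7 + 7*x^6 + 6*x^5 + 7*x^4 - 18*x^3 - 6*x^2 + 9) dx. Term by term:
    ∫_0^5 x^8 dx = 1953125/9;  ∫_0^5 -6*x^7 dx = -1171875/4;  ∫_0^5 7*x^6 dx = 78125;
    ∫_0^5 6*x^5 dx = 15625;  ∫_0^5 7*x^4 dx = 4375;  ∫_0^5 -18*x^3 dx = -5625/2;
    ∫_0^5 -6*x^2 dx = -250;  ∫_0^5 9 dx = 45.
  Sum: 1953125/9 − 1171875/4 + 78125 + 15625 + 4375 − 5625/2 − 250 + 45 = 689495/36.
  ∫_0^5 u'(x)^2 dx = ∫_0^5 (16*x^6 - 72*x^5 + 65*x^4 + 36*x^3 + 4*x^2) dx. Term by term:
    ∫_0^5 16*x^6 dx = 1250000/7;  ∫_0^5 -72*x^5 dx = -187500;  ∫_0^5 65*x^4 dx = 40625;
    ∫_0^5 36*x^3 dx = 5625;  ∫_0^5 4*x^2 dx = 500/3.
  Sum: 1250000/7 − 187500 + 40625 + 5625 + 500/3 = 787250/21.
Adding: ||u||_{H^1}^2 = 689495/36 + 787250/21 = 14273465/252.


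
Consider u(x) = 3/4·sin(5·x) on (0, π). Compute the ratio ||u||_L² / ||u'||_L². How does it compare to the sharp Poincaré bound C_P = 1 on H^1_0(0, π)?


||u||_L² / ||u'||_L² = 1/5 < C_P = 1.

u(x) = 3/4·sin(5·x), so u'(x) = 15*cos(5*x)/4.
Writing u(x) = A·sin(kπx/L) with A = 3/4 and k = 5, use ∫_0^L sin²(kπx/L) dx = L/2 and ∫_0^L cos²(kπx/L) dx = L/2.
u² = 9/16·sin²(5·x) and (u')² = 225/16·cos²(5·x), and each of sin², cos² integrates to L/2 = π/2 over (0, π).
∫_0^π u² dx = 9*π/32, so ||u||_L² = 3*sqrt(2)*sqrt(π)/8.
∫_0^π (u')² dx = 225*π/32, so ||u'||_L² = 15*sqrt(2)*sqrt(π)/8.
Ratio ||u||_L² / ||u'||_L² = 1/5.
Sharp Poincaré constant on H^1_0(0, π) is C_P = L/π = 1, achieved by sin(x).
This is the k = 5 harmonic; the ratio L/(kπ) is strictly less than C_P = L/π, consistent with the sharp inequality ||u||_L² ≤ C_P ||u'||_L².


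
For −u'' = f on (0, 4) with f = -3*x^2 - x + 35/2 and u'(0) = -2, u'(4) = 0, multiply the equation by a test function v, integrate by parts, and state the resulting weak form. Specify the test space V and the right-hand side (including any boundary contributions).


V = H^1(0, 4) (v unrestricted at boundary; u is determined up to an additive constant); weak form: ∫_0^4 u'v' dx = ∫_0^4 (-3*x^2 - x + 35/2) v dx + 2·v(0) for all v ∈ V.

Multiply both sides by a test function v and integrate from 0 to 4:
  ∫_0^4 −u''(x) v(x) dx = ∫_0^4 f(x) v(x) dx.
Integrate the LHS by parts once:
  ∫_0^4 −u'' v dx = −[u'(x) v(x)]_0^4 + ∫_0^4 u'(x) v'(x) dx.
Thus ∫_0^4 u'(x) v'(x) dx = ∫_0^4 f(x) v(x) dx + [u'(x) v(x)]_0^4.
Choose V so that boundary terms are either known or forced to vanish.
u has inhomogeneous Neumann u'(0) = -2, u'(4) = 0. [u' v]_0^4 = (0)·v(4) − (-2)·v(0) = 2·v(0). Take V = H^1(0, 4); boundary term becomes part of RHS.
Weak formulation: find u (satisfying any essential BC) such that ∫_0^4 u'(x) v'(x) dx = ∫_0^4 f v dx + 2·v(0) for all v ∈ V (Neumann data are natural BCs: they enter the RHS as boundary terms).
Substituting f(x) = -3*x^2 - x + 35/2, the right-hand side is ∫_0^4 (-3*x^2 - x + 35/2) v dx + 2·v(0).
Compatibility check (pure Neumann): taking v ≡ 1 ∈ V gives 0 = ∫_0^4 f dx + (0) − (-2), i.e. ∫_0^4 f dx must equal u'(0) − u'(4) = -2. Indeed ∫_0^4 (-3*x^2 - x + 35/2) dx = -2, so the data are compatible. The solution is then unique only up to an additive constant (fix it e.g. by requiring ∫_0^4 u dx = 0).


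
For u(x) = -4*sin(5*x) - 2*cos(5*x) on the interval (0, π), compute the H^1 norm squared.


||u||_{H^1(0,π)}^2 = 260*π

u'(x) = 10*sin(5*x) - 20*cos(5*x).
Expand u² and (u')² and integrate term by term on (0, π), using: for integers n ≥ 1, ∫_0^π sin²(nx) dx = ∫_0^π cos²(nx) dx = π/2; for n ≠ n', ∫_0^π sin(nx)sin(n'x) dx = ∫_0^π cos(nx)cos(n'x) dx = 0; and by product-to-sum, ∫_0^π sin(nx)cos(n'x) dx = ½∫_0^π [sin((n+n')x) + sin((n−n')x)] dx, which is 0 when n+n' is even and 2n/(n²−n'²) when n+n' is odd (it need not vanish on (0, π)).
  u² squared terms: (-4)²·∫sin(5x)² dx = 16·π/2 = 8*π;  (-2)²·∫cos(5x)² dx = 4·π/2 = 2*π.
  u² cross terms: 2·(-4)·(-2)·∫sin(5x)·cos(5x) dx = 16·(0) = 0.
  So ∫_0^π u² dx = 8*π + 2*π + 0 = 10*π.
  (u')² squared terms: (-20)²·∫cos(5x)² dx = 400·π/2 = 200*π;  (10)²·∫sin(5x)² dx = 100·π/2 = 50*π.
  (u')² cross terms: 2·(-20)·(10)·∫cos(5x)·sin(5x) dx = -400·(0) = 0.
  So ∫_0^π (u')² dx = 200*π + 50*π + 0 = 250*π.
||u||_{H^1}^2 = (10*π) + (250*π) = 260*π.


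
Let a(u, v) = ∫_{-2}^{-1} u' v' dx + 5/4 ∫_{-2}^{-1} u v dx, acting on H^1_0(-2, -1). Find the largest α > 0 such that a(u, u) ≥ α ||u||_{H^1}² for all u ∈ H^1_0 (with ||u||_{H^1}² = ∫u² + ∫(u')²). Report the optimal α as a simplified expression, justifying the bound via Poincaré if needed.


α = 1

Coercivity of a(·,·) on H^1_0(-2, -1) means a(u, u) ≥ α ||u||_{H^1}² for every u ∈ H^1_0.
The interval has length L = 1, and Poincaré/coercivity depend only on L. Here a(u, u) = ∫(u')² + (5/4)·∫u².
Here c = 5/4 ≥ 1, so a(u,u) = ∫(u')² + c∫u² ≥ ∫(u')² + ∫u² = ||u||_{H^1}², i.e. α = 1 works. No larger α is possible: a(u,u) ≥ α||u||_{H^1}² means (1−α)∫(u')² ≥ (α−c)∫u², and for the modes u_n = sin(nπ(x−x₀)/L) (x₀ the left endpoint) one has ∫u_n²/∫(u_n')² = (L/(nπ))² → 0, so a(u_n,u_n)/||u_n||_{H^1}² → 1. Hence the optimal constant is α = 1.
Therefore α = 1.


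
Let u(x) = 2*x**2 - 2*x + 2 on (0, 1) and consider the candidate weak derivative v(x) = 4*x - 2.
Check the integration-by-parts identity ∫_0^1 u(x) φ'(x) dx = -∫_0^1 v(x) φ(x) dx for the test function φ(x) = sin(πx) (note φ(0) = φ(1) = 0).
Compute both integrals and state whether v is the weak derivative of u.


LHS = 0, RHS = 0. Yes, v = u' weakly.

u(x) = 2*x**2 - 2*x + 2, classical derivative u'(x) = 4*x - 2.
φ(x) = sin(πx), so φ'(x) = π*cos(π*x).
Note φ(0) = φ(1) = 0, so the boundary term u·φ vanishes.
LHS = ∫_0^1 u(x) φ'(x) dx = ∫_0^1 (2*π*x^2*cos(π*x) - 2*π*x*cos(π*x) + 2*π*cos(π*x)) dx. Term by term:
  ∫_0^1 2*π*cos(π*x) dx = 0;  ∫_0^1 -2*π*x*cos(π*x) dx = 4/π;  ∫_0^1 2*π*x^2*cos(π*x) dx = -4/π.
Sum: 0 + 4/π − 4/π = 0.
So LHS = 0.
∫_0^1 v(x) φ(x) dx = ∫_0^1 (4*x*sin(π*x) - 2*sin(π*x)) dx. Term by term:
  ∫_0^1 -2*sin(π*x) dx = -4/π;  ∫_0^1 4*x*sin(π*x) dx = 4/π.
Sum: -4/π + 4/π = 0.
So RHS = -∫_0^1 v(x) φ(x) dx = 0.
LHS = RHS, so the identity holds for this test φ.
Moreover u is smooth here and v(x) = u'(x) = 4*x - 2 pointwise, so the identity holds for every test function. Hence v is the weak derivative of u.


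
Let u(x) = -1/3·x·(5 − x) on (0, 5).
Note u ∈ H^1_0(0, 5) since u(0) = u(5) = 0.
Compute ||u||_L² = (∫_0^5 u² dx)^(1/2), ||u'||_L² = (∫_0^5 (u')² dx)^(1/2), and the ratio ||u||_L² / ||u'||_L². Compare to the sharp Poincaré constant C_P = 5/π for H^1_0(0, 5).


||u||_L² / ||u'||_L² = sqrt(10)/2 < C_P = 5/π.

u(x) = -1/3·x·(5 − x), so u'(x) = 2*x/3 - 5/3.
u(x) = -1/3·x·(5 − x) vanishes at x = 0 and x = 5, so u ∈ H^1_0(0, 5). Differentiate via the product rule and integrate the resulting polynomials term by term.
  ∫_0^5 u² dx = ∫_0^5 (x^4/9 - 10*x^3/9 + 25*x^2/9) dx. Term by term:
    ∫_0^5 x^4/9 dx = 625/9;  ∫_0^5 -10*x^3/9 dx = -3125/18;  ∫_0^5 25*x^2/9 dx = 3125/27.
  Sum: 625/9 − 3125/18 + 3125/27 = 625/54.
  ∫_0^5 (u')² dx = ∫_0^5 (4*x^2/9 - 20*x/9 + 25/9) dx. Term by term:
    ∫_0^5 4*x^2/9 dx = 500/27;  ∫_0^5 -20*x/9 dx = -250/9;  ∫_0^5 25/9 dx = 125/9.
  Sum: 500/27 − 250/9 + 125/9 = 125/27.
∫_0^5 u² dx = 625/54, so ||u||_L² = 25*sqrt(6)/18.
∫_0^5 (u')² dx = 125/27, so ||u'||_L² = 5*sqrt(15)/9.
Ratio ||u||_L² / ||u'||_L² = sqrt(10)/2.
Sharp Poincaré constant on H^1_0(0, 5) is C_P = L/π = 5/π, achieved by sin(π/5·x).
A polynomial bump cannot attain the sharp Poincaré constant (only the first sine eigenfunction does), so the ratio is strictly less than C_P, consistent with ||u||_L² ≤ C_P ||u'||_L².


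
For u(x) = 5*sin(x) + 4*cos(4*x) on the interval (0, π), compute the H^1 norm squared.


||u||_{H^1(0,π)}^2 = -272/3 + 161*π

u'(x) = -16*sin(4*x) + 5*cos(x).
Expand u² and (u')² and integrate term by term on (0, π), using: for integers n ≥ 1, ∫_0^π sin²(nx) dx = ∫_0^π cos²(nx) dx = π/2; for n ≠ n', ∫_0^π sin(nx)sin(n'x) dx = ∫_0^π cos(nx)cos(n'x) dx = 0; and by product-to-sum, ∫_0^π sin(nx)cos(n'x) dx = ½∫_0^π [sin((n+n')x) + sin((n−n')x)] dx, which is 0 when n+n' is even and 2n/(n²−n'²) when n+n' is odd (it need not vanish on (0, π)).
  u² squared terms: (4)²·∫cos(4x)² dx = 16·π/2 = 8*π;  (5)²·∫sin(x)² dx = 25·π/2 = 25*π/2.
  u² cross terms: 2·(4)·(5)·∫cos(4x)·sin(x) dx = 40·(-2/15) = -16/3.
  So ∫_0^π u² dx = 8*π + 25*π/2 − 16/3 = -16/3 + 41*π/2.
  (u')² squared terms: (-16)²·∫sin(4x)² dx = 256·π/2 = 128*π;  (5)²·∫cos(x)² dx = 25·π/2 = 25*π/2.
  (u')² cross terms: 2·(-16)·(5)·∫sin(4x)·cos(x) dx = -160·(8/15) = -256/3.
  So ∫_0^π (u')² dx = 128*π + 25*π/2 − 256/3 = -256/3 + 281*π/2.
||u||_{H^1}^2 = (-16/3 + 41*π/2) + (-256/3 + 281*π/2) = -272/3 + 161*π.


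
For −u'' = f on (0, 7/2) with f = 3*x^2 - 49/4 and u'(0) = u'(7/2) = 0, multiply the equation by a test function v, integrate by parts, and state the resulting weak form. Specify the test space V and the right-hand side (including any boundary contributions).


V = H^1(0, 7/2) (no boundary constraint on v; u is determined up to an additive constant); weak form: ∫_0^7/2 u'v' dx = ∫_0^7/2 (3*x^2 - 49/4) v dx for all v ∈ V.

Multiply both sides by a test function v and integrate from 0 to 7/2:
  ∫_0^7/2 −u''(x) v(x) dx = ∫_0^7/2 f(x) v(x) dx.
Integrate the LHS by parts once:
  ∫_0^7/2 −u'' v dx = −[u'(x) v(x)]_0^7/2 + ∫_0^7/2 u'(x) v'(x) dx.
Thus ∫_0^7/2 u'(x) v'(x) dx = ∫_0^7/2 f(x) v(x) dx + [u'(x) v(x)]_0^7/2.
Choose V so that boundary terms are either known or forced to vanish.
u has homogeneous Neumann: u'(0) = u'(7/2) = 0. So [u' v]_0^7/2 = 0·v(7/2) − 0·v(0) = 0 for any v; take V = H^1(0, 7/2).
Weak formulation: find u (satisfying any essential BC) such that ∫_0^7/2 u'(x) v'(x) dx = ∫_0^7/2 f v dx for all v ∈ V (homogeneous Neumann, so boundary terms vanish).
Substituting f(x) = 3*x^2 - 49/4, the right-hand side is ∫_0^7/2 (3*x^2 - 49/4) v dx.
Compatibility check (pure Neumann): taking v ≡ 1 ∈ V gives 0 = ∫_0^7/2 f dx + (0) − (0), i.e. ∫_0^7/2 f dx must equal u'(0) − u'(7/2) = 0. Indeed ∫_0^7/2 (3*x^2 - 49/4) dx = 0, so the data are compatible. The solution is then unique only up to an additive constant (fix it e.g. by requiring ∫_0^7/2 u dx = 0).


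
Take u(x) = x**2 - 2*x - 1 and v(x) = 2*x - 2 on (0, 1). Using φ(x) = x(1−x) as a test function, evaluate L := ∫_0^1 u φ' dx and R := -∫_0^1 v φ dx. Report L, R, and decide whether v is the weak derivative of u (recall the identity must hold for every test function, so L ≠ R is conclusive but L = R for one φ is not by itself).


LHS = 1/6, RHS = 1/6. Yes, v = u' weakly.

u(x) = x**2 - 2*x - 1, classical derivative u'(x) = 2*x - 2.
φ(x) = x(1−x), so φ'(x) = 1 - 2*x.
Note φ(0) = φ(1) = 0, so the boundary term u·φ vanishes.
LHS = ∫_0^1 u(x) φ'(x) dx = ∫_0^1 (-2*x^3 + 5*x^2 - 1) dx. Term by term:
  ∫_0^1 -2*x^3 dx = -1/2;  ∫_0^1 5*x^2 dx = 5/3;  ∫_0^1 -1 dx = -1.
Sum: -1/2 + 5/3 − 1 = 1/6.
So LHS = 1/6.
∫_0^1 v(x) φ(x) dx = ∫_0^1 (-2*x^3 + 4*x^2 - 2*x) dx. Term by term:
  ∫_0^1 -2*x^3 dx = -1/2;  ∫_0^1 4*x^2 dx = 4/3;  ∫_0^1 -2*x dx = -1.
Sum: -1/2 + 4/3 − 1 = -1/6.
So RHS = -∫_0^1 v(x) φ(x) dx = 1/6.
LHS = RHS, so the identity holds for this test φ.
Moreover u is smooth here and v(x) = u'(x) = 2*x - 2 pointwise, so the identity holds for every test function. Hence v is the weak derivative of u.


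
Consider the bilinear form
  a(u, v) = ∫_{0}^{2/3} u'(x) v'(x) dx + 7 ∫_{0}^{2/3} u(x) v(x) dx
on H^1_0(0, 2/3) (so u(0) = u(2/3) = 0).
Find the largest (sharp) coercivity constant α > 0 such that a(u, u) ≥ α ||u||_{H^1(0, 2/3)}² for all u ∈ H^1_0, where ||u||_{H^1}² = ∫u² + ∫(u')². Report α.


α = 1

Coercivity of a(·,·) on H^1_0(0, 2/3) means a(u, u) ≥ α ||u||_{H^1}² for every u ∈ H^1_0.
The interval has length L = 2/3, and Poincaré/coercivity depend only on L. Here a(u, u) = ∫(u')² + (7)·∫u².
Here c = 7 ≥ 1, so a(u,u) = ∫(u')² + c∫u² ≥ ∫(u')² + ∫u² = ||u||_{H^1}², i.e. α = 1 works. No larger α is possible: a(u,u) ≥ α||u||_{H^1}² means (1−α)∫(u')² ≥ (α−c)∫u², and for the modes u_n = sin(nπ(x−x₀)/L) (x₀ the left endpoint) one has ∫u_n²/∫(u_n')² = (L/(nπ))² → 0, so a(u_n,u_n)/||u_n||_{H^1}² → 1. Hence the optimal constant is α = 1.
Therefore α = 1.


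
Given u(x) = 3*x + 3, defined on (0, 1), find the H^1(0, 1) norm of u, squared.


||u||_{H^1}^2 = 30

The H^1 norm (squared) on an interval (0, L) is
  ||u||_{H^1}^2 = ∫_0^L u(x)^2 dx + ∫_0^L u'(x)^2 dx.
Compute u'(x) = 3.
Then u(x)^2 = 9*x**2 + 18*x + 9 and u'(x)^2 = 9.
Integrate each monomial from 0 to 1 using ∫_0^1 c·x^n dx = c·1^(n+1)/(n+1):
  ∫_0^1 u(x)^2 dx = ∫_0^1 (9*x^2 + 18*x + 9) dx. Term by term:
    ∫_0^1 9*x^2 dx = 3;  ∫_0^1 18*x dx = 9;  ∫_0^1 9 dx = 9.
  Sum: 3 + 9 + 9 = 21.
  ∫_0^1 u'(x)^2 dx = ∫_0^1 (9) dx. Term by term:
    ∫_0^1 9 dx = 9.
Adding: ||u||_{H^1}^2 = 21 + 9 = 30.


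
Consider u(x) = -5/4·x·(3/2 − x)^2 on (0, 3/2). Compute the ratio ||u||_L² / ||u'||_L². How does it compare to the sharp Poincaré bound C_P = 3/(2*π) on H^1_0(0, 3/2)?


||u||_L² / ||u'||_L² = 3*sqrt(14)/28 < C_P = 3/(2*π).

u(x) = -5/4·x·(3/2 − x)^2, so u'(x) = -15*x^2/4 + 15*x/2 - 45/16.
u(x) = -5/4·x·(3/2 − x)^2 vanishes at x = 0 and x = 3/2, so u ∈ H^1_0(0, 3/2). Differentiate via the product rule and integrate the resulting polynomials term by term.
  ∫_0^3/2 u² dx = ∫_0^3/2 (25*x^6/16 - 75*x^5/8 + 675*x^4/32 - 675*x^3/32 + 2025*x^2/256) dx. Term by term:
    ∫_0^3/2 25*x^6/16 dx = 54675/14336;  ∫_0^3/2 -75*x^5/8 dx = -18225/1024;  ∫_0^3/2 675*x^4/32 dx = 32805/1024;
    ∫_0^3/2 -675*x^3/32 dx = -54675/2048;  ∫_0^3/2 2025*x^2/256 dx = 18225/2048.
  Sum: 54675/14336 − 18225/1024 + 32805/1024 − 54675/2048 + 18225/2048 = 3645/14336.
  ∫_0^3/2 (u')² dx = ∫_0^3/2 (225*x^4/16 - 225*x^3/4 + 2475*x^2/32 - 675*x/16 + 2025/256) dx. Term by term:
    ∫_0^3/2 225*x^4/16 dx = 10935/512;  ∫_0^3/2 -225*x^3/4 dx = -18225/256;  ∫_0^3/2 2475*x^2/32 dx = 22275/256;
    ∫_0^3/2 -675*x/16 dx = -6075/128;  ∫_0^3/2 2025/256 dx = 6075/512.
  Sum: 10935/512 − 18225/256 + 22275/256 − 6075/128 + 6075/512 = 405/256.
∫_0^3/2 u² dx = 3645/14336, so ||u||_L² = 27*sqrt(70)/448.
∫_0^3/2 (u')² dx = 405/256, so ||u'||_L² = 9*sqrt(5)/16.
Ratio ||u||_L² / ||u'||_L² = 3*sqrt(14)/28.
Sharp Poincaré constant on H^1_0(0, 3/2) is C_P = L/π = 3/(2*π), achieved by sin(2*π/3·x).
A polynomial bump cannot attain the sharp Poincaré constant (only the first sine eigenfunction does), so the ratio is strictly less than C_P, consistent with ||u||_L² ≤ C_P ||u'||_L².


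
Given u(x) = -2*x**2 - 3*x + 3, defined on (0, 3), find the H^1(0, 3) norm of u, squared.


||u||_{H^1}^2 = 3177/5

The H^1 norm (squared) on an interval (0, L) is
  ||u||_{H^1}^2 = ∫_0^L u(x)^2 dx + ∫_0^L u'(x)^2 dx.
Compute u'(x) = -4*x - 3.
Then u(x)^2 = 4*x**4 + 12*x**3 - 3*x**2 - 18*x + 9 and u'(x)^2 = 16*x**2 + 24*x + 9.
Integrate each monomial from 0 to 3 using ∫_0^3 c·x^n dx = c·3^(n+1)/(n+1):
  ∫_0^3 u(x)^2 dx = ∫_0^3 (4*x^4 + 12*x^3 - 3*x^2 - 18*x + 9) dx. Term by term:
    ∫_0^3 4*x^4 dx = 972/5;  ∫_0^3 12*x^3 dx = 243;  ∫_0^3 -3*x^2 dx = -27;
    ∫_0^3 -18*x dx = -81;  ∫_0^3 9 dx = 27.
  Sum: 972/5 + 243 − 27 − 81 + 27 = 1782/5.
  ∫_0^3 u'(x)^2 dx = ∫_0^3 (16*x^2 + 24*x + 9) dx. Term by term:
    ∫_0^3 16*x^2 dx = 144;  ∫_0^3 24*x dx = 108;  ∫_0^3 9 dx = 27.
  Sum: 144 + 108 + 27 = 279.
Adding: ||u||_{H^1}^2 = 1782/5 + 279 = 3177/5.


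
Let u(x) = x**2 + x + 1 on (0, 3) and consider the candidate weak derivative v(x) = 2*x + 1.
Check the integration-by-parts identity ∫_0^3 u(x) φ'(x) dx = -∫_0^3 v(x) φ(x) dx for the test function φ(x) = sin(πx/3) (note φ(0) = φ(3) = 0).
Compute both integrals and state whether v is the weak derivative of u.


LHS = -24/π, RHS = -24/π. Yes, v = u' weakly.

u(x) = x**2 + x + 1, classical derivative u'(x) = 2*x + 1.
φ(x) = sin(πx/3), so φ'(x) = π*cos(π*x/3)/3.
Note φ(0) = φ(3) = 0, so the boundary term u·φ vanishes.
LHS = ∫_0^3 u(x) φ'(x) dx = ∫_0^3 (π*x^2*cos(π*x/3)/3 + π*x*cos(π*x/3)/3 + π*cos(π*x/3)/3) dx. Term by term:
  ∫_0^3 π*cos(π*x/3)/3 dx = 0;  ∫_0^3 π*x*cos(π*x/3)/3 dx = -6/π;  ∫_0^3 π*x^2*cos(π*x/3)/3 dx = -18/π.
Sum: 0 − 6/π − 18/π = -24/π.
So LHS = -24/π.
∫_0^3 v(x) φ(x) dx = ∫_0^3 (2*x*sin(π*x/3) + sin(π*x/3)) dx. Term by term:
  ∫_0^3 2*x*sin(π*x/3) dx = 18/π;  ∫_0^3 sin(π*x/3) dx = 6/π.
Sum: 18/π + 6/π = 24/π.
So RHS = -∫_0^3 v(x) φ(x) dx = -24/π.
LHS = RHS, so the identity holds for this test φ.
Moreover u is smooth here and v(x) = u'(x) = 2*x + 1 pointwise, so the identity holds for every test function. Hence v is the weak derivative of u.


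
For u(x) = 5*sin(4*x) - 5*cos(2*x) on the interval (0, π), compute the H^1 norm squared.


||u||_{H^1(0,π)}^2 = 275*π

u'(x) = 10*sin(2*x) + 20*cos(4*x).
Expand u² and (u')² and integrate term by term on (0, π), using: for integers n ≥ 1, ∫_0^π sin²(nx) dx = ∫_0^π cos²(nx) dx = π/2; for n ≠ n', ∫_0^π sin(nx)sin(n'x) dx = ∫_0^π cos(nx)cos(n'x) dx = 0; and by product-to-sum, ∫_0^π sin(nx)cos(n'x) dx = ½∫_0^π [sin((n+n')x) + sin((n−n')x)] dx, which is 0 when n+n' is even and 2n/(n²−n'²) when n+n' is odd (it need not vanish on (0, π)).
  u² squared terms: (-5)²·∫cos(2x)² dx = 25·π/2 = 25*π/2;  (5)²·∫sin(4x)² dx = 25·π/2 = 25*π/2.
  u² cross terms: 2·(-5)·(5)·∫cos(2x)·sin(4x) dx = -50·(0) = 0.
  So ∫_0^π u² dx = 25*π/2 + 25*π/2 + 0 = 25*π.
  (u')² squared terms: (10)²·∫sin(2x)² dx = 100·π/2 = 50*π;  (20)²·∫cos(4x)² dx = 400·π/2 = 200*π.
  (u')² cross terms: 2·(10)·(20)·∫sin(2x)·cos(4x) dx = 400·(0) = 0.
  So ∫_0^π (u')² dx = 50*π + 200*π + 0 = 250*π.
||u||_{H^1}^2 = (25*π) + (250*π) = 275*π.


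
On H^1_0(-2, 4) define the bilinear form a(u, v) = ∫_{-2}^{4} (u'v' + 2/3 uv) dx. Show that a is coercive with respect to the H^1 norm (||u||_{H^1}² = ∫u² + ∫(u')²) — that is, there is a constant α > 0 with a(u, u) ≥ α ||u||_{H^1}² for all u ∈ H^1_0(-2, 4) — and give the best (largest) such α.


α = (π^2 + 24)/(π^2 + 36)

Coercivity of a(·,·) on H^1_0(-2, 4) means a(u, u) ≥ α ||u||_{H^1}² for every u ∈ H^1_0.
The interval has length L = 6, and Poincaré/coercivity depend only on L. Here a(u, u) = ∫(u')² + (2/3)·∫u².
Here 0 < c = 2/3 < 1. The condition a(u,u) ≥ α||u||_{H^1}² reads (1−α)∫(u')² ≥ (α−c)∫u². Any admissible α is ≤ 1 (rapidly oscillating u have ∫u²/∫(u')² → 0), and α = 1 would force 0 ≥ (1−c)∫u², impossible since c < 1; so 1−α > 0. By the sharp Poincaré inequality on H^1_0 of an interval of length L, ∫(u')² ≥ (π/L)²∫u² with equality for the first sine mode sin(π(x−x₀)/L) (x₀ the left endpoint), so the inequality holds for all u iff (1−α)(π/L)² ≥ α − c, i.e. α ≤ ((π/L)² + c)/((π/L)² + 1) = (1 + c(L/π)²)/(1 + (L/π)²). With (π/L)² = π^2/36 and c = 2/3, the largest admissible constant is α = ((π/L)² + c)/((π/L)² + 1).
Simplifying, α = (π^2 + 24)/(π^2 + 36).


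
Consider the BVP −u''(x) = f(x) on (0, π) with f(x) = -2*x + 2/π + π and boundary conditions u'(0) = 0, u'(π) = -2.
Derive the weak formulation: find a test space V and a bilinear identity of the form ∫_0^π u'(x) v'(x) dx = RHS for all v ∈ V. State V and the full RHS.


V = H^1(0, π) (v unrestricted at boundary; u is determined up to an additive constant); weak form: ∫_0^π u'v' dx = ∫_0^π (-2*x + 2/π + π) v dx − 2·v(π) for all v ∈ V.

Multiply both sides by a test function v and integrate from 0 to π:
  ∫_0^π −u''(x) v(x) dx = ∫_0^π f(x) v(x) dx.
Integrate the LHS by parts once:
  ∫_0^π −u'' v dx = −[u'(x) v(x)]_0^π + ∫_0^π u'(x) v'(x) dx.
Thus ∫_0^π u'(x) v'(x) dx = ∫_0^π f(x) v(x) dx + [u'(x) v(x)]_0^π.
Choose V so that boundary terms are either known or forced to vanish.
u has inhomogeneous Neumann u'(0) = 0, u'(π) = -2. [u' v]_0^π = (-2)·v(π) − (0)·v(0) = − 2·v(π). Take V = H^1(0, π); boundary term becomes part of RHS.
Weak formulation: find u (satisfying any essential BC) such that ∫_0^π u'(x) v'(x) dx = ∫_0^π f v dx − 2·v(π) for all v ∈ V (Neumann data are natural BCs: they enter the RHS as boundary terms).
Substituting f(x) = -2*x + 2/π + π, the right-hand side is ∫_0^π (-2*x + 2/π + π) v dx − 2·v(π).
Compatibility check (pure Neumann): taking v ≡ 1 ∈ V gives 0 = ∫_0^π f dx + (-2) − (0), i.e. ∫_0^π f dx must equal u'(0) − u'(π) = 2. Indeed ∫_0^π (-2*x + 2/π + π) dx = 2, so the data are compatible. The solution is then unique only up to an additive constant (fix it e.g. by requiring ∫_0^π u dx = 0).


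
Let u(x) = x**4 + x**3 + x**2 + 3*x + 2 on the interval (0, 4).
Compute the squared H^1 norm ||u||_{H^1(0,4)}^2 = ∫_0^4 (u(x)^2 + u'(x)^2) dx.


||u||_{H^1}^2 = 38787452/315

The H^1 norm (squared) on an interval (0, L) is
  ||u||_{H^1}^2 = ∫_0^L u(x)^2 dx + ∫_0^L u'(x)^2 dx.
Compute u'(x) = 4*x**3 + 3*x**2 + 2*x + 3.
Then u(x)^2 = x**8 + 2*x**7 + 3*x**6 + 8*x**5 + 11*x**4 + 10*x**3 + 13*x**2 + 12*x + 4 and u'(x)^2 = 16*x**6 + 24*x**5 + 25*x**4 + 36*x**3 + 22*x**2 + 12*x + 9.
Integrate each monomial from 0 to 4 using ∫_0^4 c·x^n dx = c·4^(n+1)/(n+1):
  ∫_0^4 u(x)^2 dx = ∫_0^4 (x^8 + 2*x^7 + 3*x^6 + 8*x^5 + 11*x^4 + 10*x^3 + 13*x^2 + 12*x + 4) dx. Term by term:
    ∫_0^4 x^8 dx = 262144/9;  ∫_0^4 2*x^7 dx = 16384;  ∫_0^4 3*x^6 dx = 49152/7;
    ∫_0^4 8*x^5 dx = 16384/3;  ∫_0^4 11*x^4 dx = 11264/5;  ∫_0^4 10*x^3 dx = 640;
    ∫_0^4 13*x^2 dx = 832/3;  ∫_0^4 12*x dx = 96;  ∫_0^4 4 dx = 16.
  Sum: 262144/9 + 16384 + 49152/7 + 16384/3 + 11264/5 + 640 + 832/3 + 96 + 16 = 19302032/315.
  ∫_0^4 u'(x)^2 dx = ∫_0^4 (16*x^6 + 24*x^5 + 25*x^4 + 36*x^3 + 22*x^2 + 12*x + 9) dx. Term by term:
    ∫_0^4 16*x^6 dx = 262144/7;  ∫_0^4 24*x^5 dx = 16384;  ∫_0^4 25*x^4 dx = 5120;
    ∫_0^4 36*x^3 dx = 2304;  ∫_0^4 22*x^2 dx = 1408/3;  ∫_0^4 12*x dx = 96;
    ∫_0^4 9 dx = 36.
  Sum: 262144/7 + 16384 + 5120 + 2304 + 1408/3 + 96 + 36 = 1299028/21.
Adding: ||u||_{H^1}^2 = 19302032/315 + 1299028/21 = 38787452/315.


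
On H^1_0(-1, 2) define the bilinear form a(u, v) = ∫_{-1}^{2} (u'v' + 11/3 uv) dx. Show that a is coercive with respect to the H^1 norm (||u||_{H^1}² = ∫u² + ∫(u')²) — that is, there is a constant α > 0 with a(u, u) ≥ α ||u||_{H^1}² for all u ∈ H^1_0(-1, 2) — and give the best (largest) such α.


α = 1

Coercivity of a(·,·) on H^1_0(-1, 2) means a(u, u) ≥ α ||u||_{H^1}² for every u ∈ H^1_0.
The interval has length L = 3, and Poincaré/coercivity depend only on L. Here a(u, u) = ∫(u')² + (11/3)·∫u².
Here c = 11/3 ≥ 1, so a(u,u) = ∫(u')² + c∫u² ≥ ∫(u')² + ∫u² = ||u||_{H^1}², i.e. α = 1 works. No larger α is possible: a(u,u) ≥ α||u||_{H^1}² means (1−α)∫(u')² ≥ (α−c)∫u², and for the modes u_n = sin(nπ(x−x₀)/L) (x₀ the left endpoint) one has ∫u_n²/∫(u_n')² = (L/(nπ))² → 0, so a(u_n,u_n)/||u_n||_{H^1}² → 1. Hence the optimal constant is α = 1.
Therefore α = 1.


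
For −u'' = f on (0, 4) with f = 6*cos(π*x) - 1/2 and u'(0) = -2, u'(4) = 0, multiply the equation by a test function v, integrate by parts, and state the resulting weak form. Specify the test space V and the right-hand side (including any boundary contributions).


V = H^1(0, 4) (v unrestricted at boundary; u is determined up to an additive constant); weak form: ∫_0^4 u'v' dx = ∫_0^4 (6*cos(π*x) - 1/2) v dx + 2·v(0) for all v ∈ V.

Multiply both sides by a test function v and integrate from 0 to 4:
  ∫_0^4 −u''(x) v(x) dx = ∫_0^4 f(x) v(x) dx.
Integrate the LHS by parts once:
  ∫_0^4 −u'' v dx = −[u'(x) v(x)]_0^4 + ∫_0^4 u'(x) v'(x) dx.
Thus ∫_0^4 u'(x) v'(x) dx = ∫_0^4 f(x) v(x) dx + [u'(x) v(x)]_0^4.
Choose V so that boundary terms are either known or forced to vanish.
u has inhomogeneous Neumann u'(0) = -2, u'(4) = 0. [u' v]_0^4 = (0)·v(4) − (-2)·v(0) = 2·v(0). Take V = H^1(0, 4); boundary term becomes part of RHS.
Weak formulation: find u (satisfying any essential BC) such that ∫_0^4 u'(x) v'(x) dx = ∫_0^4 f v dx + 2·v(0) for all v ∈ V (Neumann data are natural BCs: they enter the RHS as boundary terms).
Substituting f(x) = 6*cos(π*x) - 1/2, the right-hand side is ∫_0^4 (6*cos(π*x) - 1/2) v dx + 2·v(0).
Compatibility check (pure Neumann): taking v ≡ 1 ∈ V gives 0 = ∫_0^4 f dx + (0) − (-2), i.e. ∫_0^4 f dx must equal u'(0) − u'(4) = -2. Indeed ∫_0^4 (6*cos(π*x) - 1/2) dx = -2, so the data are compatible. The solution is then unique only up to an additive constant (fix it e.g. by requiring ∫_0^4 u dx = 0).


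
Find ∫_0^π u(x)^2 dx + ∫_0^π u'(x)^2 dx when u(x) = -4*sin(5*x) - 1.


||u||_{H^1(0,π)}^2 = 16/5 + 209*π

u'(x) = -20*cos(5*x).
Expand u² and (u')² and integrate term by term on (0, π), using: for integers n ≥ 1, ∫_0^π sin²(nx) dx = ∫_0^π cos²(nx) dx = π/2; for n ≠ n', ∫_0^π sin(nx)sin(n'x) dx = ∫_0^π cos(nx)cos(n'x) dx = 0; and by product-to-sum, ∫_0^π sin(nx)cos(n'x) dx = ½∫_0^π [sin((n+n')x) + sin((n−n')x)] dx, which is 0 when n+n' is even and 2n/(n²−n'²) when n+n' is odd (it need not vanish on (0, π)). For the constant mode: ∫_0^π 1 dx = π, ∫_0^π cos(nx) dx = 0, ∫_0^π sin(nx) dx = (1−(−1)^n)/n.
  u² squared terms: (-1)²·∫1 dx = 1·π = π;  (-4)²·∫sin(5x)² dx = 16·π/2 = 8*π.
  u² cross terms: 2·(-1)·(-4)·∫1·sin(5x) dx = 8·(2/5) = 16/5.
  So ∫_0^π u² dx = π + 8*π + 16/5 = 16/5 + 9*π.
  (u')² squared terms: (-20)²·∫cos(5x)² dx = 400·π/2 = 200*π.
  So ∫_0^π (u')² dx = 200*π.
||u||_{H^1}^2 = (16/5 + 9*π) + (200*π) = 16/5 + 209*π.


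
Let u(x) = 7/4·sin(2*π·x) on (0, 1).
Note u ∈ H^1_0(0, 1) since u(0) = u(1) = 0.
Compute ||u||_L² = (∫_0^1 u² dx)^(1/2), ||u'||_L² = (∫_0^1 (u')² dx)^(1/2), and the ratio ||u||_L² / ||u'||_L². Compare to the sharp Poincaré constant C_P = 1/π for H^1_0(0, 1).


||u||_L² / ||u'||_L² = 1/(2*π) < C_P = 1/π.

u(x) = 7/4·sin(2*π·x), so u'(x) = 7*π*cos(2*π*x)/2.
Writing u(x) = A·sin(kπx/L) with A = 7/4 and k = 2, use ∫_0^L sin²(kπx/L) dx = L/2 and ∫_0^L cos²(kπx/L) dx = L/2.
u² = 49/16·sin²(2*π·x) and (u')² = 49*π^2/4·cos²(2*π·x), and each of sin², cos² integrates to L/2 = 1/2 over (0, 1).
∫_0^1 u² dx = 49/32, so ||u||_L² = 7*sqrt(2)/8.
∫_0^1 (u')² dx = 49*π^2/8, so ||u'||_L² = 7*sqrt(2)*π/4.
Ratio ||u||_L² / ||u'||_L² = 1/(2*π).
Sharp Poincaré constant on H^1_0(0, 1) is C_P = L/π = 1/π, achieved by sin(π·x).
This is the k = 2 harmonic; the ratio L/(kπ) is strictly less than C_P = L/π, consistent with the sharp inequality ||u||_L² ≤ C_P ||u'||_L².
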